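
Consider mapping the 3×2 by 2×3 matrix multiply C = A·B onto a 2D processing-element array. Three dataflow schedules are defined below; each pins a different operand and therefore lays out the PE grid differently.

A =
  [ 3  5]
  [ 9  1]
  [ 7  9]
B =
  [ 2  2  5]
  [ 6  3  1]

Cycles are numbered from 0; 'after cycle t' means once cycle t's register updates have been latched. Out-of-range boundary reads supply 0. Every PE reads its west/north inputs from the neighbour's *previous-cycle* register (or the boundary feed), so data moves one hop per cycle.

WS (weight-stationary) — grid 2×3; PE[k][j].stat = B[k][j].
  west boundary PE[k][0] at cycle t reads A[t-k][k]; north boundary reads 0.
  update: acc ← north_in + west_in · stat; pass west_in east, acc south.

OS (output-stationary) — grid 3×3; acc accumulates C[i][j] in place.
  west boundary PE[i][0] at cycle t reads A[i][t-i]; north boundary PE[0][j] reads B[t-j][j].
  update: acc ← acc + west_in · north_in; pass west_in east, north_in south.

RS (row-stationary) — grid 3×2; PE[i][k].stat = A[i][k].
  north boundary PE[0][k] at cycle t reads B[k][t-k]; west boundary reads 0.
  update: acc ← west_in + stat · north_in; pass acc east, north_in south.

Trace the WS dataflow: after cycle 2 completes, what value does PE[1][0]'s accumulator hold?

Tracing WS — 2×3 array, target PE[1][0]:
  0: (0,0).acc=6  regs=<3,6>
  0: (1,0).acc=0  regs=<0,0>
  1: (0,0).acc=18  regs=<9,18>
  1: (1,0).acc=36  regs=<5,36>
  2: (0,0).acc=14  regs=<7,14>
  2: (1,0).acc=24  regs=<1,24>

PE[1][0].acc = 24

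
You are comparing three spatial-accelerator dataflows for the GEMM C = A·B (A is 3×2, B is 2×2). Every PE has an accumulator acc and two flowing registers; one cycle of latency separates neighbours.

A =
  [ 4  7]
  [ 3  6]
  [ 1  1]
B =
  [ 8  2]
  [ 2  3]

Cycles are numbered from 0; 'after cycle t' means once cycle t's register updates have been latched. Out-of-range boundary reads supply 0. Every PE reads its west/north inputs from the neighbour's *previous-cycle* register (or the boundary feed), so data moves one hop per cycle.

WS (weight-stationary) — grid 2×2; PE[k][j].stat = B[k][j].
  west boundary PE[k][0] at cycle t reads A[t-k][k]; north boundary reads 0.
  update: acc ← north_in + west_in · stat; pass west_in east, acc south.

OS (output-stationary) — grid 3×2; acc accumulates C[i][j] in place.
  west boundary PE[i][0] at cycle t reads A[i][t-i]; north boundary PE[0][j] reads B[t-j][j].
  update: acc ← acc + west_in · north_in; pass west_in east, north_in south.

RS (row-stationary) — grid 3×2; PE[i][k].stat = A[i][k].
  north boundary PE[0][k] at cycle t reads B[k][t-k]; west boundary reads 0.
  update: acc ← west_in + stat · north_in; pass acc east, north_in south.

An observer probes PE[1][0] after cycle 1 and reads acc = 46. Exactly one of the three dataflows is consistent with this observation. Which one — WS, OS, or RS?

— WS: 2×2; PE[1][0] trace:
  step 0 · PE1,0: acc=0; fwd→0 fwd↓0
  step 1 · PE1,0: acc=46; fwd→7 fwd↓46
— OS: 3×2; PE[1][0] trace:
  step 0 · PE1,0: acc=0; fwd→0 fwd↓0
  step 1 · PE1,0: acc=24; fwd→3 fwd↓8
— RS: 3×2; PE[1][0] trace:
  step 0 · PE1,0: acc=0; fwd→0 fwd↓0
  step 1 · PE1,0: acc=24; fwd→24 fwd↓8

dataflow = WS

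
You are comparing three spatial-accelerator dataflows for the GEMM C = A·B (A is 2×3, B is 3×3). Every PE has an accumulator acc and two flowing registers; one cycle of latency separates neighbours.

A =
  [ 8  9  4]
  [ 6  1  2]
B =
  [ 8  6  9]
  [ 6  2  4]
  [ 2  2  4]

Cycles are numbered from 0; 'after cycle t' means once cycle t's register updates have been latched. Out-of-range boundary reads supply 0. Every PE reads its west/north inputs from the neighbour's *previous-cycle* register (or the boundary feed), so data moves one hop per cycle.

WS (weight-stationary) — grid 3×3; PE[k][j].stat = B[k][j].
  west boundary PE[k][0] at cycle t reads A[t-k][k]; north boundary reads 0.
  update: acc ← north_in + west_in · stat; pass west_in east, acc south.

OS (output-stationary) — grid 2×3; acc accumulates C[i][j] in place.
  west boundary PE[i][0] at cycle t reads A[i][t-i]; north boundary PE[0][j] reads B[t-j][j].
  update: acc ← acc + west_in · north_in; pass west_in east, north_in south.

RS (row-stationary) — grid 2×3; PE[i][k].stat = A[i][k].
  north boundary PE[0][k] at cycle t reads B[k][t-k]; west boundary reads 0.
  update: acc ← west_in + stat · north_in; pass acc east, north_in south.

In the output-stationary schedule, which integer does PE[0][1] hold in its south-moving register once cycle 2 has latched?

OS 2×3: PE[0][1] cycle-by-cycle (with neighbour feeds):
  step 0 · PE0,0: acc=64; fwd→8 fwd↓8
  step 0 · PE0,1: acc=0; fwd→0 fwd↓0
  step 1 · PE0,0: acc=118; fwd→9 fwd↓6
  step 1 · PE0,1: acc=48; fwd→8 fwd↓6
  step 2 · PE0,0: acc=126; fwd→4 fwd↓2
  step 2 · PE0,1: acc=66; fwd→9 fwd↓2

register = 2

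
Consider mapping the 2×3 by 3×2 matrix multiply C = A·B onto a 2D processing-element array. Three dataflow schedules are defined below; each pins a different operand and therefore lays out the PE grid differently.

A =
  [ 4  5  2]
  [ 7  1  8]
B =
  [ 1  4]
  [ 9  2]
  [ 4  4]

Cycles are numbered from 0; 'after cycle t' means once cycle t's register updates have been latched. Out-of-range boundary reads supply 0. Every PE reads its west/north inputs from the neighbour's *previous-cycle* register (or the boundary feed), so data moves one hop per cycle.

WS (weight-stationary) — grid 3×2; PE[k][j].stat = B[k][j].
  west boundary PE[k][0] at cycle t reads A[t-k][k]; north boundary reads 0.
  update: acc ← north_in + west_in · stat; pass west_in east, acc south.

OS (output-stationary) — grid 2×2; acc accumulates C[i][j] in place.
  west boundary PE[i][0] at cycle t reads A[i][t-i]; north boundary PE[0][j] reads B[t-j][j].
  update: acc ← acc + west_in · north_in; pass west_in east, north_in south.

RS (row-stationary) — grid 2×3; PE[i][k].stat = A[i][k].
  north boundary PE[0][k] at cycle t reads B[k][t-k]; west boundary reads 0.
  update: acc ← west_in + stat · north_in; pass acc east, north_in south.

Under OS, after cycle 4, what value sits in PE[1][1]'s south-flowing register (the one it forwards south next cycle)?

OS on a 2×2 grid — tracing PE[1][1] and its feeders:
  cycle 0: PE[0][1] → acc 0, east 0, south 0
  cycle 0: PE[1][0] → acc 0, east 0, south 0
  cycle 0: PE[1][1] → acc 0, east 0, south 0
  cycle 1: PE[0][1] → acc 16, east 4, south 4
  cycle 1: PE[1][0] → acc 7, east 7, south 1
  cycle 1: PE[1][1] → acc 0, east 0, south 0
  cycle 2: PE[0][1] → acc 26, east 5, south 2
  cycle 2: PE[1][0] → acc 16, east 1, south 9
  cycle 2: PE[1][1] → acc 28, east 7, south 4
  cycle 3: PE[0][1] → acc 34, east 2, south 4
  cycle 3: PE[1][0] → acc 48, east 8, south 4
  cycle 3: PE[1][1] → acc 30, east 1, south 2
  cycle 4: PE[0][1] → acc 34, east 0, south 0
  cycle 4: PE[1][0] → acc 48, east 0, south 0
  cycle 4: PE[1][1] → acc 62, east 8, south 4

register = 4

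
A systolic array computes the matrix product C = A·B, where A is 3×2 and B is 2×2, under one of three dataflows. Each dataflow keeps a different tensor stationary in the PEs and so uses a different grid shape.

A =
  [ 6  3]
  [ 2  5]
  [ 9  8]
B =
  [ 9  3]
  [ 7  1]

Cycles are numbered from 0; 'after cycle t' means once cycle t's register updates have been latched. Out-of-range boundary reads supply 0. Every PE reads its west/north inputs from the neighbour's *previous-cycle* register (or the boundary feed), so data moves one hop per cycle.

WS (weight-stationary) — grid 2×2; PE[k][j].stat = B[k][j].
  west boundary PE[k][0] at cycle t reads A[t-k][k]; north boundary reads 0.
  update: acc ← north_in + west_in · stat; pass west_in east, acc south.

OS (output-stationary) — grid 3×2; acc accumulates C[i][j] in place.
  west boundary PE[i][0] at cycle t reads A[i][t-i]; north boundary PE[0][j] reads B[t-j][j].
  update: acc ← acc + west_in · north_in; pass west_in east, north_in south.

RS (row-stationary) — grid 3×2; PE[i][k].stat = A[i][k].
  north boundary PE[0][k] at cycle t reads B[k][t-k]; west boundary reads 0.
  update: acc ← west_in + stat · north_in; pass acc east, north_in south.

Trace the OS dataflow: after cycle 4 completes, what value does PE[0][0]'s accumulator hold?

OS (3×2). Following PE[0][0] plus its west/north inputs:
  0: (0,0).acc=54  regs=<6,9>
  1: (0,0).acc=75  regs=<3,7>
  2: (0,0).acc=75  regs=<0,0>
  3: (0,0).acc=75  regs=<0,0>
  4: (0,0).acc=75  regs=<0,0>

PE[0][0].acc = 75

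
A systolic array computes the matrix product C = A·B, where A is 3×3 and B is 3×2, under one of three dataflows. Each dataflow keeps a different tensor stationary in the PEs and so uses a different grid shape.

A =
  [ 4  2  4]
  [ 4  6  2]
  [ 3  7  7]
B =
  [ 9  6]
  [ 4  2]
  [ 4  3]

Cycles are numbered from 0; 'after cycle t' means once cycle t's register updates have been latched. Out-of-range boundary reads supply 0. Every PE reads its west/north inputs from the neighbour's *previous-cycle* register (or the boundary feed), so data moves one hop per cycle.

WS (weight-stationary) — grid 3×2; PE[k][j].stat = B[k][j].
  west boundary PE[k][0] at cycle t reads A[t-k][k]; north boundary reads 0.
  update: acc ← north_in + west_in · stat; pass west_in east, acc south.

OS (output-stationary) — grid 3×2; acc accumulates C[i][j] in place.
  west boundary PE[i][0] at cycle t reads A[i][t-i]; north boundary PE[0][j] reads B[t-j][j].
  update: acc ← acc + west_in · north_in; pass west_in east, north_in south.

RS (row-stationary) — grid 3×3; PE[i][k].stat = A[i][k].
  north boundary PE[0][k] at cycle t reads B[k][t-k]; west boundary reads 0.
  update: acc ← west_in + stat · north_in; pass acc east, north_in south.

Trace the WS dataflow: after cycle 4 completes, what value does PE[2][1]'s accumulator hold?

PE[2][1].acc = 42

WS 3×2: PE[2][1] cycle-by-cycle (with neighbour feeds):
  @0  [1,1]  acc 0  |  →0  ↓0
  @0  [2,0]  acc 0  |  →0  ↓0
  @0  [2,1]  acc 0  |  →0  ↓0
  @1  [1,1]  acc 0  |  →0  ↓0
  @1  [2,0]  acc 0  |  →0  ↓0
  @1  [2,1]  acc 0  |  →0  ↓0
  @2  [1,1]  acc 28  |  →2  ↓28
  @2  [2,0]  acc 60  |  →4  ↓60
  @2  [2,1]  acc 0  |  →0  ↓0
  @3  [1,1]  acc 36  |  →6  ↓36
  @3  [2,0]  acc 68  |  →2  ↓68
  @3  [2,1]  acc 40  |  →4  ↓40
  @4  [1,1]  acc 32  |  →7  ↓32
  @4  [2,0]  acc 83  |  →7  ↓83
  @4  [2,1]  acc 42  |  →2  ↓42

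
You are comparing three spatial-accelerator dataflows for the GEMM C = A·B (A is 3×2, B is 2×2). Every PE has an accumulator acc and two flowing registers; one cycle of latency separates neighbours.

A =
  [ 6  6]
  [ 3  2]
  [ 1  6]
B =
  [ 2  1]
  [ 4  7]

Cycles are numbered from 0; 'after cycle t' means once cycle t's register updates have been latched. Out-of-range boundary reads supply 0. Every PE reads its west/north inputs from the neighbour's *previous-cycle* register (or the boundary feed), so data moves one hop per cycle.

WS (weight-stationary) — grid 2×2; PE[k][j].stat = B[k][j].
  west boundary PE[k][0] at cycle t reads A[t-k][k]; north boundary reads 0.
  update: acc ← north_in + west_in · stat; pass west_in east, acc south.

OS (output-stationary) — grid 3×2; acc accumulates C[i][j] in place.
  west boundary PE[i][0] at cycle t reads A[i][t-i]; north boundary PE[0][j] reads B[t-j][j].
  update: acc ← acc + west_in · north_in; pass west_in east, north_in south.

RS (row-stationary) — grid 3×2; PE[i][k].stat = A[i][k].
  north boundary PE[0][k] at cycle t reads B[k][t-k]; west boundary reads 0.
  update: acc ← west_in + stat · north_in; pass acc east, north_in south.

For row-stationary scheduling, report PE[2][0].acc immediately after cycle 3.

Tracing RS — 3×2 array, target PE[2][0]:
  after 0 — PE[1][0] acc=0, pass-E 0, pass-S 0
  after 0 — PE[2][0] acc=0, pass-E 0, pass-S 0
  after 1 — PE[1][0] acc=6, pass-E 6, pass-S 2
  after 1 — PE[2][0] acc=0, pass-E 0, pass-S 0
  after 2 — PE[1][0] acc=3, pass-E 3, pass-S 1
  after 2 — PE[2][0] acc=2, pass-E 2, pass-S 2
  after 3 — PE[1][0] acc=0, pass-E 0, pass-S 0
  after 3 — PE[2][0] acc=1, pass-E 1, pass-S 1

PE[2][0].acc = 1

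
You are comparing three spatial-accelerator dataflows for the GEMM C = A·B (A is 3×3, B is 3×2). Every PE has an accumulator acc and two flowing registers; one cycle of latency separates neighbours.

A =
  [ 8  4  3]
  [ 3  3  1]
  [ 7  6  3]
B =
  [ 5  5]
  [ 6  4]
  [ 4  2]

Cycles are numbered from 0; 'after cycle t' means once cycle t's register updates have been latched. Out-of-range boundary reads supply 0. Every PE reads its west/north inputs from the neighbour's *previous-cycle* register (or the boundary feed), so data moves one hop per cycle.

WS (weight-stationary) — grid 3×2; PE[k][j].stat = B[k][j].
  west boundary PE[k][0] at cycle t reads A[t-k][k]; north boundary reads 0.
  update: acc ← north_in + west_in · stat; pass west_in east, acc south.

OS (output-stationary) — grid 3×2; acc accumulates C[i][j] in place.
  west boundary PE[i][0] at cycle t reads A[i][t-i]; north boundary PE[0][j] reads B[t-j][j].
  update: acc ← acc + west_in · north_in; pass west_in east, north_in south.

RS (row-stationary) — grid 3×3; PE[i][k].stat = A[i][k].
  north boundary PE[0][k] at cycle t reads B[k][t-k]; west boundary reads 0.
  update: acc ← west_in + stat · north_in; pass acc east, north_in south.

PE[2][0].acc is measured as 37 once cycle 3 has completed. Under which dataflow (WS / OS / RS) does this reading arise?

dataflow = WS

Under WS (3×2), PE[2][0]:
  after 0 — PE[2][0] acc=0, pass-E 0, pass-S 0
  after 1 — PE[2][0] acc=0, pass-E 0, pass-S 0
  after 2 — PE[2][0] acc=76, pass-E 3, pass-S 76
  after 3 — PE[2][0] acc=37, pass-E 1, pass-S 37
Under OS (3×2), PE[2][0]:
  after 0 — PE[2][0] acc=0, pass-E 0, pass-S 0
  after 1 — PE[2][0] acc=0, pass-E 0, pass-S 0
  after 2 — PE[2][0] acc=35, pass-E 7, pass-S 5
  after 3 — PE[2][0] acc=71, pass-E 6, pass-S 6
Under RS (3×3), PE[2][0]:
  after 0 — PE[2][0] acc=0, pass-E 0, pass-S 0
  after 1 — PE[2][0] acc=0, pass-E 0, pass-S 0
  after 2 — PE[2][0] acc=35, pass-E 35, pass-S 5
  after 3 — PE[2][0] acc=35, pass-E 35, pass-S 5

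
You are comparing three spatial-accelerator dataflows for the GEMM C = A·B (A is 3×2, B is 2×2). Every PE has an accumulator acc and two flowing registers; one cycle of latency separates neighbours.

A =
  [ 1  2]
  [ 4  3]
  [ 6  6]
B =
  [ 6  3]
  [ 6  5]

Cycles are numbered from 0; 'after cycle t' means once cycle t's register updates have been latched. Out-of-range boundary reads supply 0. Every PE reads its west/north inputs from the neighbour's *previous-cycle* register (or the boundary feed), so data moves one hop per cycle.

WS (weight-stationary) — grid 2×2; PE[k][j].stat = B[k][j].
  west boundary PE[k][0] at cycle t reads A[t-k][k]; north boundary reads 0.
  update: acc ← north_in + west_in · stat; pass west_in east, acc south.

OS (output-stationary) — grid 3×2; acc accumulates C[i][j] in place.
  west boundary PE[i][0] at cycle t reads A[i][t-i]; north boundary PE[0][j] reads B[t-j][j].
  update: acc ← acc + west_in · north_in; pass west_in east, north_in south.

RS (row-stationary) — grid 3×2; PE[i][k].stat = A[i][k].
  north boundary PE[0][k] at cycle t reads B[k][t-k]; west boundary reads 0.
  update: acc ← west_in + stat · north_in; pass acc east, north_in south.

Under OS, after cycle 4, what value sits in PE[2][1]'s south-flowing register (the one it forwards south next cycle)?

OS on a 3×2 grid — tracing PE[2][1] and its feeders:
  after 0 — PE[1][1] acc=0, pass-E 0, pass-S 0
  after 0 — PE[2][0] acc=0, pass-E 0, pass-S 0
  after 0 — PE[2][1] acc=0, pass-E 0, pass-S 0
  after 1 — PE[1][1] acc=0, pass-E 0, pass-S 0
  after 1 — PE[2][0] acc=0, pass-E 0, pass-S 0
  after 1 — PE[2][1] acc=0, pass-E 0, pass-S 0
  after 2 — PE[1][1] acc=12, pass-E 4, pass-S 3
  after 2 — PE[2][0] acc=36, pass-E 6, pass-S 6
  after 2 — PE[2][1] acc=0, pass-E 0, pass-S 0
  after 3 — PE[1][1] acc=27, pass-E 3, pass-S 5
  after 3 — PE[2][0] acc=72, pass-E 6, pass-S 6
  after 3 — PE[2][1] acc=18, pass-E 6, pass-S 3
  after 4 — PE[1][1] acc=27, pass-E 0, pass-S 0
  after 4 — PE[2][0] acc=72, pass-E 0, pass-S 0
  after 4 — PE[2][1] acc=48, pass-E 6, pass-S 5

register = 5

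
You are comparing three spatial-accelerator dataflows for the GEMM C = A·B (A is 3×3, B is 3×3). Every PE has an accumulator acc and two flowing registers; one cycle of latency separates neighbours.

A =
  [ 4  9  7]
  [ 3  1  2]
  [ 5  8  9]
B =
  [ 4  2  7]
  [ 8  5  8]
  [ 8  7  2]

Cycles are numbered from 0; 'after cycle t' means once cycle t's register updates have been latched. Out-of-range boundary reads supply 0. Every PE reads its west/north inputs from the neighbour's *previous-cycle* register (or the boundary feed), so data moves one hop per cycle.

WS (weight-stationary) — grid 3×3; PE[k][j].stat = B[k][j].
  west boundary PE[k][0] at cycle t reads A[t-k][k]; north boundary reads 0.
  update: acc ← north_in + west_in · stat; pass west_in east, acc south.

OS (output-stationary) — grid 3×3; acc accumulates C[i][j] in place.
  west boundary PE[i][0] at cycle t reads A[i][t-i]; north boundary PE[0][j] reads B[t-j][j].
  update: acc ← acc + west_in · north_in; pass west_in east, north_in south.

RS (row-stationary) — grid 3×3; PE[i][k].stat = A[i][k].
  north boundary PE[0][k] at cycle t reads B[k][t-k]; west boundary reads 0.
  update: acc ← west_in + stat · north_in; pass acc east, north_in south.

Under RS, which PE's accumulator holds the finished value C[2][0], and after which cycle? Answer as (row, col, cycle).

RS: C[2][0] accumulates in PE[2][2]:
  after 0 — PE[2][2] acc=0, pass-E 0, pass-S 0
  after 1 — PE[2][2] acc=0, pass-E 0, pass-S 0
  after 2 — PE[2][2] acc=0, pass-E 0, pass-S 0
  after 3 — PE[2][2] acc=0, pass-E 0, pass-S 0
  after 4 — PE[2][2] acc=156, pass-E 156, pass-S 8

(row, col, cycle) = (2, 2, 4)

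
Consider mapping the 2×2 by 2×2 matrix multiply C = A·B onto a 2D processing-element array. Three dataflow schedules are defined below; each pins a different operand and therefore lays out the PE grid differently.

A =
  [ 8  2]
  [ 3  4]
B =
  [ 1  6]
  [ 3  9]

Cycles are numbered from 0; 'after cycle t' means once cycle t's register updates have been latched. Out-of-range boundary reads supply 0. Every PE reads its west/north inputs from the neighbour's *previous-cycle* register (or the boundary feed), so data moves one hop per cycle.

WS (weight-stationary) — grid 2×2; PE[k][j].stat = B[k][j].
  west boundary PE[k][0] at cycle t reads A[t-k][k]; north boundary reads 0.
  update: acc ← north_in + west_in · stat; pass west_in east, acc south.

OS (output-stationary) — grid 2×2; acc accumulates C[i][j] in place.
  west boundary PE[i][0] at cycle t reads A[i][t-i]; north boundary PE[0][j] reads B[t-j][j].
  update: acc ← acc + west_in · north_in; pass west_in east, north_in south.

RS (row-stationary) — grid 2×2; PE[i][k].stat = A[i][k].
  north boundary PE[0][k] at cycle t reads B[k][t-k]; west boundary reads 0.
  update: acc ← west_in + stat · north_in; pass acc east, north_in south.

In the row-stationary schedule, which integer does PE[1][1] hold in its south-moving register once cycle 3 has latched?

register = 9

RS 2×2: PE[1][1] cycle-by-cycle (with neighbour feeds):
  cycle 0: PE[0][1] → acc 0, east 0, south 0
  cycle 0: PE[1][0] → acc 0, east 0, south 0
  cycle 0: PE[1][1] → acc 0, east 0, south 0
  cycle 1: PE[0][1] → acc 14, east 14, south 3
  cycle 1: PE[1][0] → acc 3, east 3, south 1
  cycle 1: PE[1][1] → acc 0, east 0, south 0
  cycle 2: PE[0][1] → acc 66, east 66, south 9
  cycle 2: PE[1][0] → acc 18, east 18, south 6
  cycle 2: PE[1][1] → acc 15, east 15, south 3
  cycle 3: PE[0][1] → acc 0, east 0, south 0
  cycle 3: PE[1][0] → acc 0, east 0, south 0
  cycle 3: PE[1][1] → acc 54, east 54, south 9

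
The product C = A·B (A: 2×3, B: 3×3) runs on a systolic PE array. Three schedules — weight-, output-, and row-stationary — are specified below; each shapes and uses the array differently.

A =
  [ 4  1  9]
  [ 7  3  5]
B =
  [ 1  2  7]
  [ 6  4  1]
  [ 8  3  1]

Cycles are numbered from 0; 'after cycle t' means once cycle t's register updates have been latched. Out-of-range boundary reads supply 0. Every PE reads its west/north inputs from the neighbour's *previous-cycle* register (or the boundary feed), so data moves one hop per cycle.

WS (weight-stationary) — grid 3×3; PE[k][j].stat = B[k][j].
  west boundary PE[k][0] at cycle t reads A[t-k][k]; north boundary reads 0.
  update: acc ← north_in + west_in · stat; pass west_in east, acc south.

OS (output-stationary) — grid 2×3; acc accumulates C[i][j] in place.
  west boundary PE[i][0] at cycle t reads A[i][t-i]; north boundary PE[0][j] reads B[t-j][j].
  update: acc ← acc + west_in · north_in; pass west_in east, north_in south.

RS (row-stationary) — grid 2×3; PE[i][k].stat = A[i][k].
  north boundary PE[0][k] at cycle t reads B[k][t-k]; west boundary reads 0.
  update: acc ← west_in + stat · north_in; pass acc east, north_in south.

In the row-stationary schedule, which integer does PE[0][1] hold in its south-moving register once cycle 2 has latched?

RS 2×3: PE[0][1] cycle-by-cycle (with neighbour feeds):
  after 0 — PE[0][0] acc=4, pass-E 4, pass-S 1
  after 0 — PE[0][1] acc=0, pass-E 0, pass-S 0
  after 1 — PE[0][0] acc=8, pass-E 8, pass-S 2
  after 1 — PE[0][1] acc=10, pass-E 10, pass-S 6
  after 2 — PE[0][0] acc=28, pass-E 28, pass-S 7
  after 2 — PE[0][1] acc=12, pass-E 12, pass-S 4

register = 4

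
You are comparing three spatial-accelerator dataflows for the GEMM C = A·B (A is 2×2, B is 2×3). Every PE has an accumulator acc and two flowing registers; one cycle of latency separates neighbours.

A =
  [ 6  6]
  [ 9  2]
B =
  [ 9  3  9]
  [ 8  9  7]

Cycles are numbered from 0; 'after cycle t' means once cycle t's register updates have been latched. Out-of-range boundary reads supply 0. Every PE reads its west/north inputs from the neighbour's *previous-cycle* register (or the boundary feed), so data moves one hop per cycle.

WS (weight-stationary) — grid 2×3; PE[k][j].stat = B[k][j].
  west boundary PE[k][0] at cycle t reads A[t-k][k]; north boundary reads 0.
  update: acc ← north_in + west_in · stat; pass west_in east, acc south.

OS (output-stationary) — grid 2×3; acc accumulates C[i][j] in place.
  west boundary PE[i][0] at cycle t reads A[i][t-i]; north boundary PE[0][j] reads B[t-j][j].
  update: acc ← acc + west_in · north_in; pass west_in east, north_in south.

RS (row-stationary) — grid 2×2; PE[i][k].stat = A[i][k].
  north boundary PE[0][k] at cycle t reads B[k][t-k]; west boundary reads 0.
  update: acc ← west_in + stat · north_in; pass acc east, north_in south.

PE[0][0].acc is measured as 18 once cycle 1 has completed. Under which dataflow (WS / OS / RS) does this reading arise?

dataflow = RS

WS (2×3 grid), PE[0][0]:
  step 0 · PE0,0: acc=54; fwd→6 fwd↓54
  step 1 · PE0,0: acc=81; fwd→9 fwd↓81
OS (2×3 grid), PE[0][0]:
  step 0 · PE0,0: acc=54; fwd→6 fwd↓9
  step 1 · PE0,0: acc=102; fwd→6 fwd↓8
RS (2×2 grid), PE[0][0]:
  step 0 · PE0,0: acc=54; fwd→54 fwd↓9
  step 1 · PE0,0: acc=18; fwd→18 fwd↓3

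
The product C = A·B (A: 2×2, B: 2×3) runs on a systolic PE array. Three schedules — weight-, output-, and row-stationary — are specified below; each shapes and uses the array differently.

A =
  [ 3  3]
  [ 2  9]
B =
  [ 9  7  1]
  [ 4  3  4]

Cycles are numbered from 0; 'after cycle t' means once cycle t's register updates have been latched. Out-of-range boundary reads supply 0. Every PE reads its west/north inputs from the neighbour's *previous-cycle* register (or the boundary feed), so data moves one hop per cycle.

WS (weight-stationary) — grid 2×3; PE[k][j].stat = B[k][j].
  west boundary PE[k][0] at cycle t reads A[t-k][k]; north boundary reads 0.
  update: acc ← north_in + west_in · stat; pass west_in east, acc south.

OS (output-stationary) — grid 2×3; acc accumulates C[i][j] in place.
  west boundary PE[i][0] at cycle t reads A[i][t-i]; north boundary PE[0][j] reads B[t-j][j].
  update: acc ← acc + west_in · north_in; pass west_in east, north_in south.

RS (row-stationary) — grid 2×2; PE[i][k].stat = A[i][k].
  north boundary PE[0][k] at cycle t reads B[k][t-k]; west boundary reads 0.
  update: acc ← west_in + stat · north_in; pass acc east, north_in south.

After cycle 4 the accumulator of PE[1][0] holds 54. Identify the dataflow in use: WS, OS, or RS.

— WS: 2×3; PE[1][0] trace:
  0: (1,0).acc=0  regs=<0,0>
  1: (1,0).acc=39  regs=<3,39>
  2: (1,0).acc=54  regs=<9,54>
  3: (1,0).acc=0  regs=<0,0>
  4: (1,0).acc=0  regs=<0,0>
— OS: 2×3; PE[1][0] trace:
  0: (1,0).acc=0  regs=<0,0>
  1: (1,0).acc=18  regs=<2,9>
  2: (1,0).acc=54  regs=<9,4>
  3: (1,0).acc=54  regs=<0,0>
  4: (1,0).acc=54  regs=<0,0>
— RS: 2×2; PE[1][0] trace:
  0: (1,0).acc=0  regs=<0,0>
  1: (1,0).acc=18  regs=<18,9>
  2: (1,0).acc=14  regs=<14,7>
  3: (1,0).acc=2  regs=<2,1>
  4: (1,0).acc=0  regs=<0,0>

dataflow = OS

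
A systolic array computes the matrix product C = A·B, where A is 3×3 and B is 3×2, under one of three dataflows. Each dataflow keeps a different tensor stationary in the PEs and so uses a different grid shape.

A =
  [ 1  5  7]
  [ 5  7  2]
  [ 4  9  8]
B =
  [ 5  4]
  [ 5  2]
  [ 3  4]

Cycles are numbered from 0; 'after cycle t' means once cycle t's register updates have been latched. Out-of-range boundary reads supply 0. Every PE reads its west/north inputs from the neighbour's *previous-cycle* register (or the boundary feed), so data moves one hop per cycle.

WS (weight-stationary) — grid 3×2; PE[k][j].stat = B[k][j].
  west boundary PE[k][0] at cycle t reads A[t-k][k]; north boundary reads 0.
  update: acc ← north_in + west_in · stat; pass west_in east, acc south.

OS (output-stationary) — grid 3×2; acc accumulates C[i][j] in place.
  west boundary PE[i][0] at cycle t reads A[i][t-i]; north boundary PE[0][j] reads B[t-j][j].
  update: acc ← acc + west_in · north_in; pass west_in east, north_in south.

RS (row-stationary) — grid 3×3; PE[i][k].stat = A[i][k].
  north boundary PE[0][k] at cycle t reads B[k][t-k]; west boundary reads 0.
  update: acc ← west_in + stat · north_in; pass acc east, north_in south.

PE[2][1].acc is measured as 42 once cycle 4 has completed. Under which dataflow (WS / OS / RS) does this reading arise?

dataflow = WS

WS (3×2 grid), PE[2][1]:
  cycle 0: PE[2][1] → acc 0, east 0, south 0
  cycle 1: PE[2][1] → acc 0, east 0, south 0
  cycle 2: PE[2][1] → acc 0, east 0, south 0
  cycle 3: PE[2][1] → acc 42, east 7, south 42
  cycle 4: PE[2][1] → acc 42, east 2, south 42
OS (3×2 grid), PE[2][1]:
  cycle 0: PE[2][1] → acc 0, east 0, south 0
  cycle 1: PE[2][1] → acc 0, east 0, south 0
  cycle 2: PE[2][1] → acc 0, east 0, south 0
  cycle 3: PE[2][1] → acc 16, east 4, south 4
  cycle 4: PE[2][1] → acc 34, east 9, south 2
RS (3×3 grid), PE[2][1]:
  cycle 0: PE[2][1] → acc 0, east 0, south 0
  cycle 1: PE[2][1] → acc 0, east 0, south 0
  cycle 2: PE[2][1] → acc 0, east 0, south 0
  cycle 3: PE[2][1] → acc 65, east 65, south 5
  cycle 4: PE[2][1] → acc 34, east 34, south 2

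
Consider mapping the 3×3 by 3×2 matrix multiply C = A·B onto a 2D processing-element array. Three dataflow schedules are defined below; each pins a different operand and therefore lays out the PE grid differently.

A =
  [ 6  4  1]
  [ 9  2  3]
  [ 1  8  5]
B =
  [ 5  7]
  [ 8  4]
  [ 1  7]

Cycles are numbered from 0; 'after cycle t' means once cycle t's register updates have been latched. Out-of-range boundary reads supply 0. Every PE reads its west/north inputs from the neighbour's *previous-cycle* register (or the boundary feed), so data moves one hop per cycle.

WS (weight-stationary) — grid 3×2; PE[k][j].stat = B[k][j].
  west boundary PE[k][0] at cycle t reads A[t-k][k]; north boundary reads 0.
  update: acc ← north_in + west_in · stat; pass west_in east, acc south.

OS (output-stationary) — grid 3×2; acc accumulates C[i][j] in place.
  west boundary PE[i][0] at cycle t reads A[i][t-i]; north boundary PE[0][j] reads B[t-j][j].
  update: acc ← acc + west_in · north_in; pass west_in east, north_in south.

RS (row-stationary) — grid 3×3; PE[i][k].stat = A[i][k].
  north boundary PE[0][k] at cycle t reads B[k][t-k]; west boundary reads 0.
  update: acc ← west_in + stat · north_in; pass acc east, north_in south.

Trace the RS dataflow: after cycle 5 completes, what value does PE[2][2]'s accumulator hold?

PE[2][2].acc = 74

Tracing RS — 3×3 array, target PE[2][2]:
  step 0 · PE1,2: acc=0; fwd→0 fwd↓0
  step 0 · PE2,1: acc=0; fwd→0 fwd↓0
  step 0 · PE2,2: acc=0; fwd→0 fwd↓0
  step 1 · PE1,2: acc=0; fwd→0 fwd↓0
  step 1 · PE2,1: acc=0; fwd→0 fwd↓0
  step 1 · PE2,2: acc=0; fwd→0 fwd↓0
  step 2 · PE1,2: acc=0; fwd→0 fwd↓0
  step 2 · PE2,1: acc=0; fwd→0 fwd↓0
  step 2 · PE2,2: acc=0; fwd→0 fwd↓0
  step 3 · PE1,2: acc=64; fwd→64 fwd↓1
  step 3 · PE2,1: acc=69; fwd→69 fwd↓8
  step 3 · PE2,2: acc=0; fwd→0 fwd↓0
  step 4 · PE1,2: acc=92; fwd→92 fwd↓7
  step 4 · PE2,1: acc=39; fwd→39 fwd↓4
  step 4 · PE2,2: acc=74; fwd→74 fwd↓1
  step 5 · PE1,2: acc=0; fwd→0 fwd↓0
  step 5 · PE2,1: acc=0; fwd→0 fwd↓0
  step 5 · PE2,2: acc=74; fwd→74 fwd↓7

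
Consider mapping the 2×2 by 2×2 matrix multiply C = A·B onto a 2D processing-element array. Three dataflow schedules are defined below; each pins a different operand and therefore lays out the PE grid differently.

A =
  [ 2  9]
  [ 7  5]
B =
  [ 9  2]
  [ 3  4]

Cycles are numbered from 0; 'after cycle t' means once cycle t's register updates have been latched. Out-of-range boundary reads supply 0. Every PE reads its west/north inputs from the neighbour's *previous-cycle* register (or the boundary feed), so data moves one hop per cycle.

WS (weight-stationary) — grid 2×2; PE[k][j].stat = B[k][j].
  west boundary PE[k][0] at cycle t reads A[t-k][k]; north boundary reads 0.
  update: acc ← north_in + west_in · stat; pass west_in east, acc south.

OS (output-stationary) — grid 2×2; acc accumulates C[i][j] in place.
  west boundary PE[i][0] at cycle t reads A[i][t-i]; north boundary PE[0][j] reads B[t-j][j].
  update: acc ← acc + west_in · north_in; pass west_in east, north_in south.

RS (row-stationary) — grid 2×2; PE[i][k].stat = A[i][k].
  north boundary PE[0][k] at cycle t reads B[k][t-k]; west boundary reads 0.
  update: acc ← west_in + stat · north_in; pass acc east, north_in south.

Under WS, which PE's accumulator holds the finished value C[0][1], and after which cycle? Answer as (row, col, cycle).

(row, col, cycle) = (1, 1, 2)

WS — PE[1][1] is where C[0][1] collects:
  t=0 PE[1][1]: acc=0 h=0 v=0
  t=1 PE[1][1]: acc=0 h=0 v=0
  t=2 PE[1][1]: acc=40 h=9 v=40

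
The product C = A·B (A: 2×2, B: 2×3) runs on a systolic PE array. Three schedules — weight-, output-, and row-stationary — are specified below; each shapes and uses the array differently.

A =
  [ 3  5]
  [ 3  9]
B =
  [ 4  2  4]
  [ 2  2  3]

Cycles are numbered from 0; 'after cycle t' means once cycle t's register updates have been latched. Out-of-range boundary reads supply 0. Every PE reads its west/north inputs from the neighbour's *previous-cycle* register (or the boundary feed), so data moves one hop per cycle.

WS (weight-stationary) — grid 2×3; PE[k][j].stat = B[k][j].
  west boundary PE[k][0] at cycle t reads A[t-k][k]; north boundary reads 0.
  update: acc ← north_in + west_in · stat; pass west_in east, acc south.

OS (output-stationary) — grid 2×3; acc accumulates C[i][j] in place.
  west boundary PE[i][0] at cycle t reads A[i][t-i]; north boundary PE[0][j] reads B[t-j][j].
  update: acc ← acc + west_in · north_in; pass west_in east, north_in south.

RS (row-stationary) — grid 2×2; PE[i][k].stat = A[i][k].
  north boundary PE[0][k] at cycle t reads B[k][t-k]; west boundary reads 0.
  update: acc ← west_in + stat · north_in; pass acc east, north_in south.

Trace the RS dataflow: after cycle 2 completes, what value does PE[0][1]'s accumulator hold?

PE[0][1].acc = 16

RS on a 2×2 grid — tracing PE[0][1] and its feeders:
  c0 r0c0: 12 / 12 / 4
  c0 r0c1: 0 / 0 / 0
  c1 r0c0: 6 / 6 / 2
  c1 r0c1: 22 / 22 / 2
  c2 r0c0: 12 / 12 / 4
  c2 r0c1: 16 / 16 / 2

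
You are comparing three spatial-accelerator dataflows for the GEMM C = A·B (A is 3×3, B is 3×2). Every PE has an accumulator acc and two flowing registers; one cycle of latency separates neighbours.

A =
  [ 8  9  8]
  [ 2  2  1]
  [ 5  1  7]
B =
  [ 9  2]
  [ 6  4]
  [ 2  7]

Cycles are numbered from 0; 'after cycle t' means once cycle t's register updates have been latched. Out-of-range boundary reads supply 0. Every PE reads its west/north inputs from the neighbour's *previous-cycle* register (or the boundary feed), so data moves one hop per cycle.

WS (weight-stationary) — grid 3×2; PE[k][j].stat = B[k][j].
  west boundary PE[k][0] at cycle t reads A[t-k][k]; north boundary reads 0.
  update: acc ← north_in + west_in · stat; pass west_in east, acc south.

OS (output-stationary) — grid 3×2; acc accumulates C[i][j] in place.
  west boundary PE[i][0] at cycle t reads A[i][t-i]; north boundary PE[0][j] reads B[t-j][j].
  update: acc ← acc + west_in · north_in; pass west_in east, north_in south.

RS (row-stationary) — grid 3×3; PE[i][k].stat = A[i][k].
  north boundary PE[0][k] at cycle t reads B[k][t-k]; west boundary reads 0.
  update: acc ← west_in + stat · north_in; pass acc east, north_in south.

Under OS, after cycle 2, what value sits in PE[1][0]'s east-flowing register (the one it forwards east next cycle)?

register = 2

Tracing OS — 3×2 array, target PE[1][0]:
  0: (0,0).acc=72  regs=<8,9>
  0: (1,0).acc=0  regs=<0,0>
  1: (0,0).acc=126  regs=<9,6>
  1: (1,0).acc=18  regs=<2,9>
  2: (0,0).acc=142  regs=<8,2>
  2: (1,0).acc=30  regs=<2,6>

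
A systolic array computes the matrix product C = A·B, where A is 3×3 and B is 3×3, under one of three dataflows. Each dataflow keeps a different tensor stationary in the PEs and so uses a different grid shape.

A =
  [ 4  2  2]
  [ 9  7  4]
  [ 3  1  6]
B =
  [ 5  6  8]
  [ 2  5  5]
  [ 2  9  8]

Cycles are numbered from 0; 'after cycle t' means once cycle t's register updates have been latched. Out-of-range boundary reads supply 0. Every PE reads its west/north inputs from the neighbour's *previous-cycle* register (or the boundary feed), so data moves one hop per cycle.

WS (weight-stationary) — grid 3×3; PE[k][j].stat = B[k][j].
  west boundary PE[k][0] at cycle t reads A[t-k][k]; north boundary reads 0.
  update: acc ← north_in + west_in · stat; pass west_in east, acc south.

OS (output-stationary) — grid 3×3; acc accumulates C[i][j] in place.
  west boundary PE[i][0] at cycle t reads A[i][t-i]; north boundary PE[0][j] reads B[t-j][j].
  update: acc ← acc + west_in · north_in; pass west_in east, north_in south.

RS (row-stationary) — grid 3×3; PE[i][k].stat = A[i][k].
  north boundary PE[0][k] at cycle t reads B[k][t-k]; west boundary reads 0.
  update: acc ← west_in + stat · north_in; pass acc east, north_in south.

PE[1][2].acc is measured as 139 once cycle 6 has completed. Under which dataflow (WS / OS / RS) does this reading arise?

Under WS (3×3), PE[1][2]:
  step 0 · PE1,2: acc=0; fwd→0 fwd↓0
  step 1 · PE1,2: acc=0; fwd→0 fwd↓0
  step 2 · PE1,2: acc=0; fwd→0 fwd↓0
  step 3 · PE1,2: acc=42; fwd→2 fwd↓42
  step 4 · PE1,2: acc=107; fwd→7 fwd↓107
  step 5 · PE1,2: acc=29; fwd→1 fwd↓29
  step 6 · PE1,2: acc=0; fwd→0 fwd↓0
Under OS (3×3), PE[1][2]:
  step 0 · PE1,2: acc=0; fwd→0 fwd↓0
  step 1 · PE1,2: acc=0; fwd→0 fwd↓0
  step 2 · PE1,2: acc=0; fwd→0 fwd↓0
  step 3 · PE1,2: acc=72; fwd→9 fwd↓8
  step 4 · PE1,2: acc=107; fwd→7 fwd↓5
  step 5 · PE1,2: acc=139; fwd→4 fwd↓8
  step 6 · PE1,2: acc=139; fwd→0 fwd↓0
Under RS (3×3), PE[1][2]:
  step 0 · PE1,2: acc=0; fwd→0 fwd↓0
  step 1 · PE1,2: acc=0; fwd→0 fwd↓0
  step 2 · PE1,2: acc=0; fwd→0 fwd↓0
  step 3 · PE1,2: acc=67; fwd→67 fwd↓2
  step 4 · PE1,2: acc=125; fwd→125 fwd↓9
  step 5 · PE1,2: acc=139; fwd→139 fwd↓8
  step 6 · PE1,2: acc=0; fwd→0 fwd↓0

dataflow = OS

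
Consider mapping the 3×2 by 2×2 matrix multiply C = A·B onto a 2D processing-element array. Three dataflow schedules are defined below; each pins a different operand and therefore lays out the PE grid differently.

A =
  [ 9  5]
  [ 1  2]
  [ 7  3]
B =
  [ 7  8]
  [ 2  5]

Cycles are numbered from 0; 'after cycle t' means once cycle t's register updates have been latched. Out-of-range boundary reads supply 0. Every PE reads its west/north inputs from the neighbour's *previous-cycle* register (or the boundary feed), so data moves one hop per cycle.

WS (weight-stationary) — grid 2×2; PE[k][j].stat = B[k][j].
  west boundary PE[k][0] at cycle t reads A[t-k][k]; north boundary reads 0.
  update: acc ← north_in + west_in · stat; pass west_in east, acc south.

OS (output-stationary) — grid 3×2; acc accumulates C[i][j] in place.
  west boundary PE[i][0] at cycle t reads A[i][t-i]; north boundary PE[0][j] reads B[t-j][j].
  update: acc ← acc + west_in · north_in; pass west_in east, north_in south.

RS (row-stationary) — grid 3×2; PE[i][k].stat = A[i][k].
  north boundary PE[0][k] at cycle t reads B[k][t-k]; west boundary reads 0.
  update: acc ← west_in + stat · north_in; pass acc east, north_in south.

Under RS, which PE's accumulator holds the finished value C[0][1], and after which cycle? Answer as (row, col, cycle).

RS — PE[0][1] is where C[0][1] collects:
  t=0 PE[0][1]: acc=0 h=0 v=0
  t=1 PE[0][1]: acc=73 h=73 v=2
  t=2 PE[0][1]: acc=97 h=97 v=5

(row, col, cycle) = (0, 1, 2)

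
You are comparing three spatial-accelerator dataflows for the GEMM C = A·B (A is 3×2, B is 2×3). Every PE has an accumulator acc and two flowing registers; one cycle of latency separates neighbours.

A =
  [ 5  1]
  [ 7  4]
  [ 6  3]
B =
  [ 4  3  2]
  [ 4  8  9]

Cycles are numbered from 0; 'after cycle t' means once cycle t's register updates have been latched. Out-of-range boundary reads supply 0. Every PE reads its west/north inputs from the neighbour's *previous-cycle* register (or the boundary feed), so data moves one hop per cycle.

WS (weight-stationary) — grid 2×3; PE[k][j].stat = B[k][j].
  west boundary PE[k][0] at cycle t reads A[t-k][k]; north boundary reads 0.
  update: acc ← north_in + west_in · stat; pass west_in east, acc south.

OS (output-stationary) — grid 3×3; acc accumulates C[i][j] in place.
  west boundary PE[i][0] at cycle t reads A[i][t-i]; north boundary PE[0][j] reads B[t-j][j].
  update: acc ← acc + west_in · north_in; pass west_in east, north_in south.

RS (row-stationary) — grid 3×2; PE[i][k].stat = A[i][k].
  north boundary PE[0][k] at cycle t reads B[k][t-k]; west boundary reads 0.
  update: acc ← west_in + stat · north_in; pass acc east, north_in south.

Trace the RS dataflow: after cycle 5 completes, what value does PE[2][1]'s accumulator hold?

PE[2][1].acc = 39

Tracing RS — 3×2 array, target PE[2][1]:
  [0] (1,1) acc=0 (h:0 v:0)
  [0] (2,0) acc=0 (h:0 v:0)
  [0] (2,1) acc=0 (h:0 v:0)
  [1] (1,1) acc=0 (h:0 v:0)
  [1] (2,0) acc=0 (h:0 v:0)
  [1] (2,1) acc=0 (h:0 v:0)
  [2] (1,1) acc=44 (h:44 v:4)
  [2] (2,0) acc=24 (h:24 v:4)
  [2] (2,1) acc=0 (h:0 v:0)
  [3] (1,1) acc=53 (h:53 v:8)
  [3] (2,0) acc=18 (h:18 v:3)
  [3] (2,1) acc=36 (h:36 v:4)
  [4] (1,1) acc=50 (h:50 v:9)
  [4] (2,0) acc=12 (h:12 v:2)
  [4] (2,1) acc=42 (h:42 v:8)
  [5] (1,1) acc=0 (h:0 v:0)
  [5] (2,0) acc=0 (h:0 v:0)
  [5] (2,1) acc=39 (h:39 v:9)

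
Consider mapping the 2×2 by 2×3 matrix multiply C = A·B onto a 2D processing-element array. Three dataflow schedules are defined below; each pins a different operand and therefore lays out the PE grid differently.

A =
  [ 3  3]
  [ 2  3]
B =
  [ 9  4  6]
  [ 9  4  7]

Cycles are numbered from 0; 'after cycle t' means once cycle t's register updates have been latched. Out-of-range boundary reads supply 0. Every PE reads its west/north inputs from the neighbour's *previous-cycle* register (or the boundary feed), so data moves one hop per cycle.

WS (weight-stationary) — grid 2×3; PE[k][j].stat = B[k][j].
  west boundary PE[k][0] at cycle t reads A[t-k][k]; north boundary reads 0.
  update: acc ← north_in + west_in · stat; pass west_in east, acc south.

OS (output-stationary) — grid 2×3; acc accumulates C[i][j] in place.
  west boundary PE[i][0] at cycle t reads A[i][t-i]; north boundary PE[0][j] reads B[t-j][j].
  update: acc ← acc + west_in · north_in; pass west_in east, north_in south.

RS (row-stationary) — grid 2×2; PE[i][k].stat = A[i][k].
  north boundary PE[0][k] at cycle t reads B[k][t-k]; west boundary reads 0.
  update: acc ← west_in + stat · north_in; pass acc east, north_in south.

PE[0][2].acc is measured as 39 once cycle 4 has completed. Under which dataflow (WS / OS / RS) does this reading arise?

dataflow = OS

WS [2×3] PE[0][2] across cycles:
  after 0 — PE[0][2] acc=0, pass-E 0, pass-S 0
  after 1 — PE[0][2] acc=0, pass-E 0, pass-S 0
  after 2 — PE[0][2] acc=18, pass-E 3, pass-S 18
  after 3 — PE[0][2] acc=12, pass-E 2, pass-S 12
  after 4 — PE[0][2] acc=0, pass-E 0, pass-S 0
OS [2×3] PE[0][2] across cycles:
  after 0 — PE[0][2] acc=0, pass-E 0, pass-S 0
  after 1 — PE[0][2] acc=0, pass-E 0, pass-S 0
  after 2 — PE[0][2] acc=18, pass-E 3, pass-S 6
  after 3 — PE[0][2] acc=39, pass-E 3, pass-S 7
  after 4 — PE[0][2] acc=39, pass-E 0, pass-S 0
RS (2×2): PE[0][2] does not exist.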